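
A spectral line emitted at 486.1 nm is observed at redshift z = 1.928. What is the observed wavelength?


lam_obs = lam_emit * (1 + z) = 486.1 * (1 + 1.928) = 1423.3008

1423.3008 nm


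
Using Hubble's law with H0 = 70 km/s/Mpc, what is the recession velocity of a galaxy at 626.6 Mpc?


v = H0 * d = 70 * 626.6 = 43862.0

43862.0 km/s


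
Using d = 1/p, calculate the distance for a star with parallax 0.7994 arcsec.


d = 1/p = 1/0.7994 = 1.2509

1.2509 pc


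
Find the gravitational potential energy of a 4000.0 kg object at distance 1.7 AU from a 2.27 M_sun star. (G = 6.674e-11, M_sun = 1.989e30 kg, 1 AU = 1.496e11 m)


M = 2.27 * 1.989e30 kg = 4.51503e+30 kg; r = 1.7 AU * 1.496e11 m/AU = 2.5432e+11 m. U = -GM*m/r = -(6.674e-11 * 4.51503e+30 * 4000.0) / 2.5432e+11 = -4.739e+12

-4.739e+12 J


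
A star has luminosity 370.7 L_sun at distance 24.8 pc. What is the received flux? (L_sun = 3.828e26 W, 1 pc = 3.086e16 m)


F = L / (4*pi*d^2) = 1.419e+29 / (4*pi*(7.653e+17)^2) = 1.928e-08

1.928e-08 W/m^2


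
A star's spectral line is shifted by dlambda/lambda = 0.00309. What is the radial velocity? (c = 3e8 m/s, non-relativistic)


v = (dlambda/lambda) * c = 0.00309 * 3e8 = 927000.0

927000.0 m/s


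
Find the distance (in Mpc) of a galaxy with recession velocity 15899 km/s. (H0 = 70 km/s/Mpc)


d = v / H0 = 15899 / 70 = 227.1286

227.1286 Mpc


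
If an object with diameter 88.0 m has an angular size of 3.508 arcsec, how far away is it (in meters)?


D = size / theta_rad, theta_rad = 3.508 * pi/(180*3600) = 1.701e-05, D = 5.174e+06

5.174e+06 m


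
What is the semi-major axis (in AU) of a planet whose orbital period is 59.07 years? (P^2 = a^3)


a = P^(2/3) = 59.07^(2/3) = 15.1674

15.1674 AU


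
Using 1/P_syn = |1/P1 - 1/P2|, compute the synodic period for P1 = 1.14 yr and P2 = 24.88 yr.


1/P_syn = |1/P1 - 1/P2| = |1/1.14 - 1/24.88| => P_syn = 1.1947

1.1947 years


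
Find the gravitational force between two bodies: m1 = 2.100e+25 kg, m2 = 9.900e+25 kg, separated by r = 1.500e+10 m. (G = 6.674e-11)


F = G*m1*m2/r^2 = 6.674e-11 * 2.100e+25 * 9.900e+25 / (1.500e+10)^2 = 6.674e-11 * 2.079e+51 / 2.250e+20 = 6.167e+20

6.167e+20 N


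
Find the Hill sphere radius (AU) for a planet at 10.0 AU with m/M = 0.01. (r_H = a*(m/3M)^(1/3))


r_H = a * (m/3M)^(1/3) = 10.0 * (0.01/3)^(1/3) = 1.4938

1.4938 AU


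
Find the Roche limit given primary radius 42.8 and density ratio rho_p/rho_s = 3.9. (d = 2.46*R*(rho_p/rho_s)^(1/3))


d_Roche = 2.46 * 42.8 * 3.9^(1/3) = 165.7297

165.7297


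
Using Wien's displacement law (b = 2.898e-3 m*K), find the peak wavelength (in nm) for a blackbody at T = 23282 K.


lam_max = b / T = 2.898e-3 / 23282 = 1.245e-07 m = 124.4738 nm

124.4738 nm


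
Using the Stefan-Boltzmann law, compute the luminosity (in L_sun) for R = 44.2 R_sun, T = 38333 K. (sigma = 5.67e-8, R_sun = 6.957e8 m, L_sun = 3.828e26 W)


R = 44.2 * 6.957e8 m = 3.074994e+10 m. L = 4*pi*R^2*sigma*T^4 = 4*pi*(3.074994e+10)^2 * 5.67e-8 * 38333^4 = 1.454697542e+33 W. L/L_sun = 1.454697542e+33 / 3.828e26 = 3.800e+06

3.800e+06 L_sun


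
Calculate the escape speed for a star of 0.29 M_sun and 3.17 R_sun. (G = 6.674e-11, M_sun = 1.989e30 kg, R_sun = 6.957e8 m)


M = 0.29 * 1.989e30 kg = 5.7681e+29 kg; R = 3.17 * 6.957e8 m = 2.205369e+09 m. v_esc = sqrt(2GM/R) = sqrt(2 * 6.674e-11 * 5.7681e+29 / 2.205369e+09) = 186846.0223

186846.0223 m/s


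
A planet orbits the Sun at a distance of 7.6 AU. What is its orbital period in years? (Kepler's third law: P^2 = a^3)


P = a^(3/2) = 7.6^1.5 = 20.9518

20.9518 years


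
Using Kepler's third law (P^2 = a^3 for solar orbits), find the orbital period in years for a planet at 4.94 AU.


P = a^(3/2) = 4.94^1.5 = 10.9797

10.9797 years


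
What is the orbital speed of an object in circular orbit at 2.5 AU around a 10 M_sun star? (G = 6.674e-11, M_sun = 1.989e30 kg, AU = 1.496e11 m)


v = sqrt(GM/r) = sqrt(6.674e-11 * 1.989e+31 / 3.740e+11) = 59576.4597

59576.4597 m/s


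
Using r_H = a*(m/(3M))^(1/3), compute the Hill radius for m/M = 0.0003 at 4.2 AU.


r_H = a * (m/3M)^(1/3) = 4.2 * (0.0003/3)^(1/3) = 0.1949

0.1949 AU


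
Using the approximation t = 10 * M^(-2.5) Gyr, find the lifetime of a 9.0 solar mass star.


t = 10 * M^(-2.5) = 10 * 9.0^(-2.5) = 0.0412

0.0412 Gyr


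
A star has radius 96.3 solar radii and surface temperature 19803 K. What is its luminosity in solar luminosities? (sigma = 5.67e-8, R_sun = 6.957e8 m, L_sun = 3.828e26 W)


R = 96.3 * 6.957e8 m = 6.699591e+10 m. L = 4*pi*R^2*sigma*T^4 = 4*pi*(6.699591e+10)^2 * 5.67e-8 * 19803^4 = 4.918282311e+32 W. L/L_sun = 4.918282311e+32 / 3.828e26 = 1.285e+06

1.285e+06 L_sun


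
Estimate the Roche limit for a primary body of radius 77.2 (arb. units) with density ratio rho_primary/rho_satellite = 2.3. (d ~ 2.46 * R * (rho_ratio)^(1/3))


d_Roche = 2.46 * 77.2 * 2.3^(1/3) = 250.685

250.685


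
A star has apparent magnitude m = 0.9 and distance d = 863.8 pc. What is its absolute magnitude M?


M = m - 5*log10(d) + 5 = 0.9 - 5*log10(863.8) + 5 = -8.7821

-8.7821


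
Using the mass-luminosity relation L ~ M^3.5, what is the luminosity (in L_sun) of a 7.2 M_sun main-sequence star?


L/L_sun = (M/M_sun)^3.5 = 7.2^3.5 = 1001.5295

1001.5295 L_sun


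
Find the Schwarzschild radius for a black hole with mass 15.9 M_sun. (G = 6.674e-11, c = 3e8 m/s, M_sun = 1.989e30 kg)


M = 15.9 * 1.989e30 kg = 3.16251e+31 kg. rs = 2GM/c^2 = 2 * 6.674e-11 * 3.16251e+31 / (3e8)^2 = 46903.5372

46903.5372 m


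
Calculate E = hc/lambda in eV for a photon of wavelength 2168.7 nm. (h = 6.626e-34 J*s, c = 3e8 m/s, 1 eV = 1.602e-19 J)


E = hc/lambda = 6.626e-34 * 3e8 / 2.169e-06 = 9.166e-20 J = 0.5722 eV

0.5722 eV


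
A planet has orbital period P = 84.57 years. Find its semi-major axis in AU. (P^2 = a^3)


a = P^(2/3) = 84.57^(2/3) = 19.2669

19.2669 AU


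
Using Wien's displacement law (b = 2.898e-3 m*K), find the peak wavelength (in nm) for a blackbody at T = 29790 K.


lam_max = b / T = 2.898e-3 / 29790 = 9.728e-08 m = 97.281 nm

97.281 nm


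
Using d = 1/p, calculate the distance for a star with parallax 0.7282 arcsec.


d = 1/p = 1/0.7282 = 1.3732

1.3732 pc


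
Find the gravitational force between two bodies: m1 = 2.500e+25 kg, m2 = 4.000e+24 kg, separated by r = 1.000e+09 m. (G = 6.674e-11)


F = G*m1*m2/r^2 = 6.674e-11 * 2.500e+25 * 4.000e+24 / (1.000e+09)^2 = 6.674e-11 * 1.000e+50 / 1.000e+18 = 6.674e+21

6.674e+21 N


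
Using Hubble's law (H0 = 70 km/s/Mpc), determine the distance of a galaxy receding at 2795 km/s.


d = v / H0 = 2795 / 70 = 39.9286

39.9286 Mpc


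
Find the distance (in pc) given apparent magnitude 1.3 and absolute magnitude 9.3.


d = 10^((m - M + 5)/5) = 10^((1.3 - 9.3 + 5)/5) = 0.2512

0.2512 pc


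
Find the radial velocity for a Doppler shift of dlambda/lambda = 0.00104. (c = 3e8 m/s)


v = (dlambda/lambda) * c = 0.00104 * 3e8 = 312000.0

312000.0 m/s


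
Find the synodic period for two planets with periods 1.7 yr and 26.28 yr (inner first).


1/P_syn = |1/P1 - 1/P2| = |1/1.7 - 1/26.28| => P_syn = 1.8176

1.8176 years


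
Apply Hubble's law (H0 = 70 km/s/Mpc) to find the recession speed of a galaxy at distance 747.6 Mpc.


v = H0 * d = 70 * 747.6 = 52332.0

52332.0 km/s


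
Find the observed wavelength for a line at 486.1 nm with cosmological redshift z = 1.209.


lam_obs = lam_emit * (1 + z) = 486.1 * (1 + 1.209) = 1073.7949

1073.7949 nm


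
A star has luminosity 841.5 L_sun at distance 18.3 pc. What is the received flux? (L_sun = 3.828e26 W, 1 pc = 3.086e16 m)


F = L / (4*pi*d^2) = 3.221e+29 / (4*pi*(5.647e+17)^2) = 8.038e-08

8.038e-08 W/m^2


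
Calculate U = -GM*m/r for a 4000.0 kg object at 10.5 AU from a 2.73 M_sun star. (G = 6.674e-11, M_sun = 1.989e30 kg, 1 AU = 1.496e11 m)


M = 2.73 * 1.989e30 kg = 5.42997e+30 kg; r = 10.5 AU * 1.496e11 m/AU = 1.5708e+12 m. U = -GM*m/r = -(6.674e-11 * 5.42997e+30 * 4000.0) / 1.5708e+12 = -9.228e+11

-9.228e+11 J


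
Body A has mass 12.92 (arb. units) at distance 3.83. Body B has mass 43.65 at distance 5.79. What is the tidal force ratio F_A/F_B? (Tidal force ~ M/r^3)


Ratio = (M1/r1^3) / (M2/r2^3) = (12.92/3.83^3) / (43.65/5.79^3) = 1.0226

1.0226


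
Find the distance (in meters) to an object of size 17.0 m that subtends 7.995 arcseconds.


D = size / theta_rad, theta_rad = 7.995 * pi/(180*3600) = 3.876e-05, D = 438586.83

438586.83 m


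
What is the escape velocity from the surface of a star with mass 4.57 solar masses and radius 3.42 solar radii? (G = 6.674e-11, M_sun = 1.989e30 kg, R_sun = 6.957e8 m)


M = 4.57 * 1.989e30 kg = 9.08973e+30 kg; R = 3.42 * 6.957e8 m = 2.379294e+09 m. v_esc = sqrt(2GM/R) = sqrt(2 * 6.674e-11 * 9.08973e+30 / 2.379294e+09) = 714100.8268

714100.8268 m/s


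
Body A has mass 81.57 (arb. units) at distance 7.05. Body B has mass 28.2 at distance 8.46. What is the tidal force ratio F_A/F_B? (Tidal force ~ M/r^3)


Ratio = (M1/r1^3) / (M2/r2^3) = (81.57/7.05^3) / (28.2/8.46^3) = 4.9983

4.9983


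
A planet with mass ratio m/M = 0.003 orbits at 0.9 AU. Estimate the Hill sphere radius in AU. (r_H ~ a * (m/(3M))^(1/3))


r_H = a * (m/3M)^(1/3) = 0.9 * (0.003/3)^(1/3) = 0.09

0.09 AU


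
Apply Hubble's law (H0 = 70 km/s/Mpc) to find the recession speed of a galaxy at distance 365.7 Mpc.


v = H0 * d = 70 * 365.7 = 25599.0

25599.0 km/s


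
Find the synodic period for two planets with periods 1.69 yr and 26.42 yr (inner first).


1/P_syn = |1/P1 - 1/P2| = |1/1.69 - 1/26.42| => P_syn = 1.8055

1.8055 years


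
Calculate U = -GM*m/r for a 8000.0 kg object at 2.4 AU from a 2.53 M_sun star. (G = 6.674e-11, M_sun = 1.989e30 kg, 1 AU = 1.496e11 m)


M = 2.53 * 1.989e30 kg = 5.03217e+30 kg; r = 2.4 AU * 1.496e11 m/AU = 3.5904e+11 m. U = -GM*m/r = -(6.674e-11 * 5.03217e+30 * 8000.0) / 3.5904e+11 = -7.483e+12

-7.483e+12 J


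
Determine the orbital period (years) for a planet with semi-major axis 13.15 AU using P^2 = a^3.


P = a^(3/2) = 13.15^1.5 = 47.6858

47.6858 years


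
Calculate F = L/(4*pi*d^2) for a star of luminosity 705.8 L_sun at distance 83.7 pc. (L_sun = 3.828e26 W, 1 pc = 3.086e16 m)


F = L / (4*pi*d^2) = 2.702e+29 / (4*pi*(2.583e+18)^2) = 3.223e-09

3.223e-09 W/m^2


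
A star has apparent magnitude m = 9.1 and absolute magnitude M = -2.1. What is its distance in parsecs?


d = 10^((m - M + 5)/5) = 10^((9.1 - -2.1 + 5)/5) = 1737.8008

1737.8008 pc


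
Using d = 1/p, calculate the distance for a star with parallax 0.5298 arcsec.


d = 1/p = 1/0.5298 = 1.8875

1.8875 pc


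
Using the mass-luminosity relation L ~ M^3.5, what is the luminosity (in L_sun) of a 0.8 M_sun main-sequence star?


L/L_sun = (M/M_sun)^3.5 = 0.8^3.5 = 0.4579

0.4579 L_sun


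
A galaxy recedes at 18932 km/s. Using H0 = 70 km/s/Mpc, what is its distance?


d = v / H0 = 18932 / 70 = 270.4571

270.4571 Mpc


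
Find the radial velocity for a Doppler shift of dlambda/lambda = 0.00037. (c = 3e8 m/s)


v = (dlambda/lambda) * c = 0.00037 * 3e8 = 111000.0

111000.0 m/s


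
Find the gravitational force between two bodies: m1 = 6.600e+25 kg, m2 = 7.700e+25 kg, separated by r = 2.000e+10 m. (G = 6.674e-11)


F = G*m1*m2/r^2 = 6.674e-11 * 6.600e+25 * 7.700e+25 / (2.000e+10)^2 = 6.674e-11 * 5.082e+51 / 4.000e+20 = 8.479e+20

8.479e+20 N


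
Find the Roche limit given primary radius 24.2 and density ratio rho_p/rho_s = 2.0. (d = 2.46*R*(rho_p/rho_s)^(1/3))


d_Roche = 2.46 * 24.2 * 2.0^(1/3) = 75.0056

75.0056


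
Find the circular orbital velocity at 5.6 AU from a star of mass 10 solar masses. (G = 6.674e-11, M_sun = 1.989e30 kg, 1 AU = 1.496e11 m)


v = sqrt(GM/r) = sqrt(6.674e-11 * 1.989e+31 / 8.378e+11) = 39806.1965

39806.1965 m/s


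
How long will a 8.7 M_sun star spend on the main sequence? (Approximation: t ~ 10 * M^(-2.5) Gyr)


t = 10 * M^(-2.5) = 10 * 8.7^(-2.5) = 0.0448

0.0448 Gyr


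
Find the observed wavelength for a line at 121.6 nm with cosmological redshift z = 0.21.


lam_obs = lam_emit * (1 + z) = 121.6 * (1 + 0.21) = 147.136

147.136 nm


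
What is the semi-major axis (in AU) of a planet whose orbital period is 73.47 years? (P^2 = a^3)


a = P^(2/3) = 73.47^(2/3) = 17.5418

17.5418 AU


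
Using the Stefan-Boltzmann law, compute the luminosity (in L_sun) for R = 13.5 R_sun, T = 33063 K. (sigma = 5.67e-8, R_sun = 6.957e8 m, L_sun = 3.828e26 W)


R = 13.5 * 6.957e8 m = 9.39195e+09 m. L = 4*pi*R^2*sigma*T^4 = 4*pi*(9.39195e+09)^2 * 5.67e-8 * 33063^4 = 7.510580322e+31 W. L/L_sun = 7.510580322e+31 / 3.828e26 = 196201.1578

196201.1578 L_sun


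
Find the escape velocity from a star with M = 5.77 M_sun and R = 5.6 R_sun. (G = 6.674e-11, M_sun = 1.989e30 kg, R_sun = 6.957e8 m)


M = 5.77 * 1.989e30 kg = 1.147653e+31 kg; R = 5.6 * 6.957e8 m = 3.89592e+09 m. v_esc = sqrt(2GM/R) = sqrt(2 * 6.674e-11 * 1.147653e+31 / 3.89592e+09) = 627058.9659

627058.9659 m/s


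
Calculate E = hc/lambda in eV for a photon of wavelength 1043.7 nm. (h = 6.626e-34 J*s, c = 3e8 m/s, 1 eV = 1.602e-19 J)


E = hc/lambda = 6.626e-34 * 3e8 / 1.044e-06 = 1.905e-19 J = 1.1889 eV

1.1889 eV


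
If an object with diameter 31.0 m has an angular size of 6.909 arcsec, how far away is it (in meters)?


D = size / theta_rad, theta_rad = 6.909 * pi/(180*3600) = 3.350e-05, D = 925489.795

925489.795 m


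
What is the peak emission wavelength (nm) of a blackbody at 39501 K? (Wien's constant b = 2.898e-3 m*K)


lam_max = b / T = 2.898e-3 / 39501 = 7.337e-08 m = 73.3652 nm

73.3652 nm


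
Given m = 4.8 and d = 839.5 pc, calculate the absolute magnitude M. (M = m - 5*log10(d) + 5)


M = m - 5*log10(d) + 5 = 4.8 - 5*log10(839.5) + 5 = -4.8201

-4.8201


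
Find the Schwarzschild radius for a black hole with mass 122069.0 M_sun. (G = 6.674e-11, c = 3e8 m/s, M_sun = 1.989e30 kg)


M = 122069.0 * 1.989e30 kg = 2.42795241e+35 kg. rs = 2GM/c^2 = 2 * 6.674e-11 * 2.42795241e+35 / (3e8)^2 = 3.601e+08

3.601e+08 m


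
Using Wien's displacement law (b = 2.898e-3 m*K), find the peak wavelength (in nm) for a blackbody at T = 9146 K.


lam_max = b / T = 2.898e-3 / 9146 = 3.169e-07 m = 316.8598 nm

316.8598 nm


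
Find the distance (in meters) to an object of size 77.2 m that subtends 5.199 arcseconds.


D = size / theta_rad, theta_rad = 5.199 * pi/(180*3600) = 2.521e-05, D = 3.063e+06

3.063e+06 m


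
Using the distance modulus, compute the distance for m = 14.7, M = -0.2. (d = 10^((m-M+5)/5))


d = 10^((m - M + 5)/5) = 10^((14.7 - -0.2 + 5)/5) = 9549.9259

9549.9259 pc


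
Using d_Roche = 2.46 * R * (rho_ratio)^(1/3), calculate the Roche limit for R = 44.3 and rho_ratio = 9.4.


d_Roche = 2.46 * 44.3 * 9.4^(1/3) = 229.9931

229.9931


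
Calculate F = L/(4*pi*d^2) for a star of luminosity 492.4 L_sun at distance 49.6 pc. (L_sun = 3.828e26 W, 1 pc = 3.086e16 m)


F = L / (4*pi*d^2) = 1.885e+29 / (4*pi*(1.531e+18)^2) = 6.402e-09

6.402e-09 W/m^2


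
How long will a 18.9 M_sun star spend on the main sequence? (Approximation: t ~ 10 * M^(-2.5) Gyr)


t = 10 * M^(-2.5) = 10 * 18.9^(-2.5) = 0.0064

0.0064 Gyr


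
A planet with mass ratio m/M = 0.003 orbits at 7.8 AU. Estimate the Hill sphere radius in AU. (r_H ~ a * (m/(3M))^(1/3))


r_H = a * (m/3M)^(1/3) = 7.8 * (0.003/3)^(1/3) = 0.78

0.78 AU


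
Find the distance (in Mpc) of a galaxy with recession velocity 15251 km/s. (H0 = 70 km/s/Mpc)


d = v / H0 = 15251 / 70 = 217.8714

217.8714 Mpc


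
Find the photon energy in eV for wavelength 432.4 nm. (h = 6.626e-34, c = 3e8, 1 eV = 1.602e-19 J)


E = hc/lambda = 6.626e-34 * 3e8 / 4.324e-07 = 4.597e-19 J = 2.8696 eV

2.8696 eV


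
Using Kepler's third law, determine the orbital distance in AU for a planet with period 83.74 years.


a = P^(2/3) = 83.74^(2/3) = 19.1406

19.1406 AU


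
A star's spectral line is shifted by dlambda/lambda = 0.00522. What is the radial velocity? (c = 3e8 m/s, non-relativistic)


v = (dlambda/lambda) * c = 0.00522 * 3e8 = 1.566e+06

1.566e+06 m/s


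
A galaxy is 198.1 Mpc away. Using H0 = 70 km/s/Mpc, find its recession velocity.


v = H0 * d = 70 * 198.1 = 13867.0

13867.0 km/s


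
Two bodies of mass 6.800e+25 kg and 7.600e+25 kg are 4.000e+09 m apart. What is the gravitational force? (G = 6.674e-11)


F = G*m1*m2/r^2 = 6.674e-11 * 6.800e+25 * 7.600e+25 / (4.000e+09)^2 = 6.674e-11 * 5.168e+51 / 1.600e+19 = 2.156e+22

2.156e+22 N


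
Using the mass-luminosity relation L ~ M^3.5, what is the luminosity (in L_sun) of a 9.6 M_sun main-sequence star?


L/L_sun = (M/M_sun)^3.5 = 9.6^3.5 = 2741.2542

2741.2542 L_sun


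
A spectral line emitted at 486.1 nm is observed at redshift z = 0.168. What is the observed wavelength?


lam_obs = lam_emit * (1 + z) = 486.1 * (1 + 0.168) = 567.7648

567.7648 nm


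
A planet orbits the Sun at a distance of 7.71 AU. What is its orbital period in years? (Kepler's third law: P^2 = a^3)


P = a^(3/2) = 7.71^1.5 = 21.4083

21.4083 years


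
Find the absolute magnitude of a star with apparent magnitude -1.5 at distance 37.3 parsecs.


M = m - 5*log10(d) + 5 = -1.5 - 5*log10(37.3) + 5 = -4.3585

-4.3585


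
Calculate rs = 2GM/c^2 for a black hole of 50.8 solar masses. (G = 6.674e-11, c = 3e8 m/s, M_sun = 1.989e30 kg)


M = 50.8 * 1.989e30 kg = 1.010412e+32 kg. rs = 2GM/c^2 = 2 * 6.674e-11 * 1.010412e+32 / (3e8)^2 = 149855.3264

149855.3264 m


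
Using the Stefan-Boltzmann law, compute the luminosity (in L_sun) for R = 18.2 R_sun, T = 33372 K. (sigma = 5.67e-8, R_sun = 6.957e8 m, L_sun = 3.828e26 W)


R = 18.2 * 6.957e8 m = 1.266174e+10 m. L = 4*pi*R^2*sigma*T^4 = 4*pi*(1.266174e+10)^2 * 5.67e-8 * 33372^4 = 1.416800317e+32 W. L/L_sun = 1.416800317e+32 / 3.828e26 = 370115.0253

370115.0253 L_sun


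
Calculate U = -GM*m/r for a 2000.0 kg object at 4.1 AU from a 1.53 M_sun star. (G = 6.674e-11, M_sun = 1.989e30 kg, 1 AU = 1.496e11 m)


M = 1.53 * 1.989e30 kg = 3.04317e+30 kg; r = 4.1 AU * 1.496e11 m/AU = 6.1336e+11 m. U = -GM*m/r = -(6.674e-11 * 3.04317e+30 * 2000.0) / 6.1336e+11 = -6.623e+11

-6.623e+11 J


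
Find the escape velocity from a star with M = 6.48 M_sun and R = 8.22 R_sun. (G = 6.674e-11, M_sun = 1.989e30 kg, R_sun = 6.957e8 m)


M = 6.48 * 1.989e30 kg = 1.288872e+31 kg; R = 8.22 * 6.957e8 m = 5.718654e+09 m. v_esc = sqrt(2GM/R) = sqrt(2 * 6.674e-11 * 1.288872e+31 / 5.718654e+09) = 548486.6773

548486.6773 m/s


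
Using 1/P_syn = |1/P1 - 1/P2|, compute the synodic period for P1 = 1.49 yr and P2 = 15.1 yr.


1/P_syn = |1/P1 - 1/P2| = |1/1.49 - 1/15.1| => P_syn = 1.6531

1.6531 years


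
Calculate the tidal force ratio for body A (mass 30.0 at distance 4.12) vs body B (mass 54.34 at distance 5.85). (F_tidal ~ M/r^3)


Ratio = (M1/r1^3) / (M2/r2^3) = (30.0/4.12^3) / (54.34/5.85^3) = 1.5804

1.5804


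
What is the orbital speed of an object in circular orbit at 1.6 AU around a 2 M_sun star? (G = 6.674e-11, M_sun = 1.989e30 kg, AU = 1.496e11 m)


v = sqrt(GM/r) = sqrt(6.674e-11 * 3.978e+30 / 2.394e+11) = 33304.2534

33304.2534 m/s


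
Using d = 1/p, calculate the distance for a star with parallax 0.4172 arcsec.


d = 1/p = 1/0.4172 = 2.3969

2.3969 pc


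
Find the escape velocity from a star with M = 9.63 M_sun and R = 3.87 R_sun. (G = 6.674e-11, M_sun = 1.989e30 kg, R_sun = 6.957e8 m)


M = 9.63 * 1.989e30 kg = 1.915407e+31 kg; R = 3.87 * 6.957e8 m = 2.692359e+09 m. v_esc = sqrt(2GM/R) = sqrt(2 * 6.674e-11 * 1.915407e+31 / 2.692359e+09) = 974478.2492

974478.2492 m/s


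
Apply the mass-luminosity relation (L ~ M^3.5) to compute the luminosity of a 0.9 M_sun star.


L/L_sun = (M/M_sun)^3.5 = 0.9^3.5 = 0.6916

0.6916 L_sun


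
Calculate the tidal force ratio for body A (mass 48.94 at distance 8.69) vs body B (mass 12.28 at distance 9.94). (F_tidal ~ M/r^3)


Ratio = (M1/r1^3) / (M2/r2^3) = (48.94/8.69^3) / (12.28/9.94^3) = 5.9644

5.9644


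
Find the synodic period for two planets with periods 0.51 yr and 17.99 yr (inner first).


1/P_syn = |1/P1 - 1/P2| = |1/0.51 - 1/17.99| => P_syn = 0.5249

0.5249 years


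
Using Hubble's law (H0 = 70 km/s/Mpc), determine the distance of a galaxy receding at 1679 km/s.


d = v / H0 = 1679 / 70 = 23.9857

23.9857 Mpc


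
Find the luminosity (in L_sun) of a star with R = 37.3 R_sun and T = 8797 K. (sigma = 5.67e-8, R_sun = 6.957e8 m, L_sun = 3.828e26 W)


R = 37.3 * 6.957e8 m = 2.594961e+10 m. L = 4*pi*R^2*sigma*T^4 = 4*pi*(2.594961e+10)^2 * 5.67e-8 * 8797^4 = 2.873379316e+30 W. L/L_sun = 2.873379316e+30 / 3.828e26 = 7506.2156

7506.2156 L_sun


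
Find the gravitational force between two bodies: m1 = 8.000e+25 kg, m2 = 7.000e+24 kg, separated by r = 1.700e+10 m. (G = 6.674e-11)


F = G*m1*m2/r^2 = 6.674e-11 * 8.000e+25 * 7.000e+24 / (1.700e+10)^2 = 6.674e-11 * 5.600e+50 / 2.890e+20 = 1.293e+20

1.293e+20 N


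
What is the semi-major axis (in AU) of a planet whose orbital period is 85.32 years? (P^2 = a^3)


a = P^(2/3) = 85.32^(2/3) = 19.3806

19.3806 AU


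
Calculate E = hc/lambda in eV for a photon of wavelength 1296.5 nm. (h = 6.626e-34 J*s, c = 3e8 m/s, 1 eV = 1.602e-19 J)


E = hc/lambda = 6.626e-34 * 3e8 / 1.296e-06 = 1.533e-19 J = 0.9571 eV

0.9571 eV


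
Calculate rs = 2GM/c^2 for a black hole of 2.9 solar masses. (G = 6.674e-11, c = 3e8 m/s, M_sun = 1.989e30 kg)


M = 2.9 * 1.989e30 kg = 5.7681e+30 kg. rs = 2GM/c^2 = 2 * 6.674e-11 * 5.7681e+30 / (3e8)^2 = 8554.7332

8554.7332 m


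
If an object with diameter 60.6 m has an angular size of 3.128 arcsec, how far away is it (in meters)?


D = size / theta_rad, theta_rad = 3.128 * pi/(180*3600) = 1.516e-05, D = 3.996e+06

3.996e+06 m


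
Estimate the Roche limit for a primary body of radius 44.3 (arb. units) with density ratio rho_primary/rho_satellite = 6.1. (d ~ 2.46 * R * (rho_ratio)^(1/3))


d_Roche = 2.46 * 44.3 * 6.1^(1/3) = 199.1203

199.1203


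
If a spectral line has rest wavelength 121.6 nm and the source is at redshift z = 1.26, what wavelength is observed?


lam_obs = lam_emit * (1 + z) = 121.6 * (1 + 1.26) = 274.816

274.816 nm


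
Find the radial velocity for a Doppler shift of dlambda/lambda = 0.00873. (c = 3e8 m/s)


v = (dlambda/lambda) * c = 0.00873 * 3e8 = 2.619e+06

2.619e+06 m/s


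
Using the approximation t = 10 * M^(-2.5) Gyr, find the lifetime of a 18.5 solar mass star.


t = 10 * M^(-2.5) = 10 * 18.5^(-2.5) = 0.0068

0.0068 Gyr


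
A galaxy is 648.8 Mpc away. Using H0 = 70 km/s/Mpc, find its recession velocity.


v = H0 * d = 70 * 648.8 = 45416.0

45416.0 km/s


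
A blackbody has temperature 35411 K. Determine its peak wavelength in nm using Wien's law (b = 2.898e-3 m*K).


lam_max = b / T = 2.898e-3 / 35411 = 8.184e-08 m = 81.839 nm

81.839 nm


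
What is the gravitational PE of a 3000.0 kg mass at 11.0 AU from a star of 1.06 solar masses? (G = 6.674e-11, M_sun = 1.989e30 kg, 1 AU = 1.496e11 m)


M = 1.06 * 1.989e30 kg = 2.10834e+30 kg; r = 11.0 AU * 1.496e11 m/AU = 1.6456e+12 m. U = -GM*m/r = -(6.674e-11 * 2.10834e+30 * 3000.0) / 1.6456e+12 = -2.565e+11

-2.565e+11 J


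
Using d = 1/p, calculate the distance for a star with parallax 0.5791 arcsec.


d = 1/p = 1/0.5791 = 1.7268

1.7268 pc


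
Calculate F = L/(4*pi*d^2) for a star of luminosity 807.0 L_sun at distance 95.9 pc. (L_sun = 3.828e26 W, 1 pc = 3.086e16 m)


F = L / (4*pi*d^2) = 3.089e+29 / (4*pi*(2.959e+18)^2) = 2.807e-09

2.807e-09 W/m^2


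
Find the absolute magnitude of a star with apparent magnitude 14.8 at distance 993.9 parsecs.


M = m - 5*log10(d) + 5 = 14.8 - 5*log10(993.9) + 5 = 4.8133

4.8133


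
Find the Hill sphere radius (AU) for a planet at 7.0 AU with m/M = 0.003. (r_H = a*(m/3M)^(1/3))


r_H = a * (m/3M)^(1/3) = 7.0 * (0.003/3)^(1/3) = 0.7

0.7 AU


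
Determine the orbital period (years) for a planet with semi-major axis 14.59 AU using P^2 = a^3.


P = a^(3/2) = 14.59^1.5 = 55.7292

55.7292 years


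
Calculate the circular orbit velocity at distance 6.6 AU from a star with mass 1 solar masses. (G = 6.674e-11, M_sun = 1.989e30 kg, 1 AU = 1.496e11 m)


v = sqrt(GM/r) = sqrt(6.674e-11 * 1.989e+30 / 9.874e+11) = 11595.0527

11595.0527 m/s


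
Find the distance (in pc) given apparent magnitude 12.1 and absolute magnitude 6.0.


d = 10^((m - M + 5)/5) = 10^((12.1 - 6.0 + 5)/5) = 165.9587

165.9587 pc


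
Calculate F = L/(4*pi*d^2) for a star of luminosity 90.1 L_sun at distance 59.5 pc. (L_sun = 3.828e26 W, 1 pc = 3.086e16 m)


F = L / (4*pi*d^2) = 3.449e+28 / (4*pi*(1.836e+18)^2) = 8.141e-10

8.141e-10 W/m^2


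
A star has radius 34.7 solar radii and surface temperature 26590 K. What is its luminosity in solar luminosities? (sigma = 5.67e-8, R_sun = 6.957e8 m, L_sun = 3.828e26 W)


R = 34.7 * 6.957e8 m = 2.414079e+10 m. L = 4*pi*R^2*sigma*T^4 = 4*pi*(2.414079e+10)^2 * 5.67e-8 * 26590^4 = 2.075722192e+32 W. L/L_sun = 2.075722192e+32 / 3.828e26 = 542247.1767

542247.1767 L_sun


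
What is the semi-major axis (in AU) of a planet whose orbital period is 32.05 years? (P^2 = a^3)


a = P^(2/3) = 32.05^(2/3) = 10.0899

10.0899 AU


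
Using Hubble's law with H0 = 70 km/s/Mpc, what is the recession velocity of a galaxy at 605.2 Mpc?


v = H0 * d = 70 * 605.2 = 42364.0

42364.0 km/s


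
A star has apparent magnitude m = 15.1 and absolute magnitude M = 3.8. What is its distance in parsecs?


d = 10^((m - M + 5)/5) = 10^((15.1 - 3.8 + 5)/5) = 1819.7009

1819.7009 pc


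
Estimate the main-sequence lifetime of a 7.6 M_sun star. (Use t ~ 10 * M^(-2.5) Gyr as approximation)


t = 10 * M^(-2.5) = 10 * 7.6^(-2.5) = 0.0628

0.0628 Gyr


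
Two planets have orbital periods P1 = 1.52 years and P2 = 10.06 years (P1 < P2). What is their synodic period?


1/P_syn = |1/P1 - 1/P2| = |1/1.52 - 1/10.06| => P_syn = 1.7905

1.7905 years


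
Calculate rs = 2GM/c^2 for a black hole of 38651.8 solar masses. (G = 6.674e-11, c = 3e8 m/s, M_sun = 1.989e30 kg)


M = 38651.8 * 1.989e30 kg = 7.68784302e+34 kg. rs = 2GM/c^2 = 2 * 6.674e-11 * 7.68784302e+34 / (3e8)^2 = 1.140e+08

1.140e+08 m


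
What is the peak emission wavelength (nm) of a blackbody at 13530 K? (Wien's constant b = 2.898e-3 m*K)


lam_max = b / T = 2.898e-3 / 13530 = 2.142e-07 m = 214.1907 nm

214.1907 nm


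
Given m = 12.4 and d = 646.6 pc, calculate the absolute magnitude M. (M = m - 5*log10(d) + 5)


M = m - 5*log10(d) + 5 = 12.4 - 5*log10(646.6) + 5 = 3.3468

3.3468


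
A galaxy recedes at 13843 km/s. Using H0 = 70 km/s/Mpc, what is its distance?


d = v / H0 = 13843 / 70 = 197.7571

197.7571 Mpc


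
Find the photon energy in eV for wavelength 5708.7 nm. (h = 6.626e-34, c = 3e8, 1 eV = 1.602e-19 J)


E = hc/lambda = 6.626e-34 * 3e8 / 5.709e-06 = 3.482e-20 J = 0.2174 eV

0.2174 eV


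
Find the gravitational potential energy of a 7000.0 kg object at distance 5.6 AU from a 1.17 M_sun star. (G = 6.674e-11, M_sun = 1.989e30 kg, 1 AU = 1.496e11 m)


M = 1.17 * 1.989e30 kg = 2.32713e+30 kg; r = 5.6 AU * 1.496e11 m/AU = 8.3776e+11 m. U = -GM*m/r = -(6.674e-11 * 2.32713e+30 * 7000.0) / 8.3776e+11 = -1.298e+12

-1.298e+12 J


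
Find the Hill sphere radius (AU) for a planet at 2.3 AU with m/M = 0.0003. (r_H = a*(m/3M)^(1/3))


r_H = a * (m/3M)^(1/3) = 2.3 * (0.0003/3)^(1/3) = 0.1068

0.1068 AU


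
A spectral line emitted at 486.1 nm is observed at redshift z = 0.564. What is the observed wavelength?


lam_obs = lam_emit * (1 + z) = 486.1 * (1 + 0.564) = 760.2604

760.2604 nm


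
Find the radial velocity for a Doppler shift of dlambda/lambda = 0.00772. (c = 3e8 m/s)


v = (dlambda/lambda) * c = 0.00772 * 3e8 = 2.316e+06

2.316e+06 m/s


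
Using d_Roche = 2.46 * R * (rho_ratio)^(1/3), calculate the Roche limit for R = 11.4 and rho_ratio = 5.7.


d_Roche = 2.46 * 11.4 * 5.7^(1/3) = 50.0954

50.0954


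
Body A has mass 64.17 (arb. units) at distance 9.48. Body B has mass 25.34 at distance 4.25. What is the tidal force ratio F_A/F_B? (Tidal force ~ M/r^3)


Ratio = (M1/r1^3) / (M2/r2^3) = (64.17/9.48^3) / (25.34/4.25^3) = 0.2282

0.2282


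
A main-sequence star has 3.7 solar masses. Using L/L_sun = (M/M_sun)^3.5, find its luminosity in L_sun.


L/L_sun = (M/M_sun)^3.5 = 3.7^3.5 = 97.433

97.433 L_sun


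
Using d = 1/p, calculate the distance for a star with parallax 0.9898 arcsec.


d = 1/p = 1/0.9898 = 1.0103

1.0103 pc


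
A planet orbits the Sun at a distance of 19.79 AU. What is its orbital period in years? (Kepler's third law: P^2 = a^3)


P = a^(3/2) = 19.79^1.5 = 88.0377

88.0377 years


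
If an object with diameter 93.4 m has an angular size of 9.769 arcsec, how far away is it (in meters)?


D = size / theta_rad, theta_rad = 9.769 * pi/(180*3600) = 4.736e-05, D = 1.972e+06

1.972e+06 m


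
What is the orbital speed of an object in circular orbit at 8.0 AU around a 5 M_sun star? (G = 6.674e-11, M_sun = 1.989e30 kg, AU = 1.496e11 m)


v = sqrt(GM/r) = sqrt(6.674e-11 * 9.945e+30 / 1.197e+12) = 23549.6634

23549.6634 m/s


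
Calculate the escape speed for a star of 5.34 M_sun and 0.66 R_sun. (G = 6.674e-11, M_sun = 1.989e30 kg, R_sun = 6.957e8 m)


M = 5.34 * 1.989e30 kg = 1.062126e+31 kg; R = 0.66 * 6.957e8 m = 4.59162e+08 m. v_esc = sqrt(2GM/R) = sqrt(2 * 6.674e-11 * 1.062126e+31 / 4.59162e+08) = 1.757e+06

1.757e+06 m/s


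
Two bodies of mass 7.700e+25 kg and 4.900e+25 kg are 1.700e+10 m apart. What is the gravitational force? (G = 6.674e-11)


F = G*m1*m2/r^2 = 6.674e-11 * 7.700e+25 * 4.900e+25 / (1.700e+10)^2 = 6.674e-11 * 3.773e+51 / 2.890e+20 = 8.713e+20

8.713e+20 N


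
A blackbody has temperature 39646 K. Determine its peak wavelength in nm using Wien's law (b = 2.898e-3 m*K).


lam_max = b / T = 2.898e-3 / 39646 = 7.310e-08 m = 73.0969 nm

73.0969 nm


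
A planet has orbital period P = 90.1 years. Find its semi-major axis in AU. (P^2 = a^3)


a = P^(2/3) = 90.1^(2/3) = 20.0979

20.0979 AU


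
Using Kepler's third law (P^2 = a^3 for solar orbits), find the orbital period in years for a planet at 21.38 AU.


P = a^(3/2) = 21.38^1.5 = 98.8579

98.8579 years


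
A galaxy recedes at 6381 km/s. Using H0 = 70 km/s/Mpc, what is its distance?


d = v / H0 = 6381 / 70 = 91.1571

91.1571 Mpc


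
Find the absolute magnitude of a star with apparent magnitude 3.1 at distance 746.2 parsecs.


M = m - 5*log10(d) + 5 = 3.1 - 5*log10(746.2) + 5 = -6.2643

-6.2643


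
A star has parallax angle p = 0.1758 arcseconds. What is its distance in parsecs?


d = 1/p = 1/0.1758 = 5.6883

5.6883 pc


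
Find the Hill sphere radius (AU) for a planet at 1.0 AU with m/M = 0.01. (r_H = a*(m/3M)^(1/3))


r_H = a * (m/3M)^(1/3) = 1.0 * (0.01/3)^(1/3) = 0.1494

0.1494 AU


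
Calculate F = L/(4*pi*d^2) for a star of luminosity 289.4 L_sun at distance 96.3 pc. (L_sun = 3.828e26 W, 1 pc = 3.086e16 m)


F = L / (4*pi*d^2) = 1.108e+29 / (4*pi*(2.972e+18)^2) = 9.982e-10

9.982e-10 W/m^2


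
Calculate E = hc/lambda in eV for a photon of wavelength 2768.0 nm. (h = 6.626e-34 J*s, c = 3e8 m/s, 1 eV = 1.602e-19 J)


E = hc/lambda = 6.626e-34 * 3e8 / 2.768e-06 = 7.181e-20 J = 0.4483 eV

0.4483 eV


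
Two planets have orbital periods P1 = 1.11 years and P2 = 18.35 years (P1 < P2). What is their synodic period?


1/P_syn = |1/P1 - 1/P2| = |1/1.11 - 1/18.35| => P_syn = 1.1815

1.1815 years


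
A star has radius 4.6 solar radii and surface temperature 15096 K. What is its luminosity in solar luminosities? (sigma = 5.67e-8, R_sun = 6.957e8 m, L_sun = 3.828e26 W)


R = 4.6 * 6.957e8 m = 3.20022e+09 m. L = 4*pi*R^2*sigma*T^4 = 4*pi*(3.20022e+09)^2 * 5.67e-8 * 15096^4 = 3.789659074e+29 W. L/L_sun = 3.789659074e+29 / 3.828e26 = 989.9841

989.9841 L_sun


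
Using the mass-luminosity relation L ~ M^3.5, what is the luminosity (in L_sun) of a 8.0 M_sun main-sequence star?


L/L_sun = (M/M_sun)^3.5 = 8.0^3.5 = 1448.1547

1448.1547 L_sun


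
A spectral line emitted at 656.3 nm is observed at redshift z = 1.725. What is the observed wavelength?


lam_obs = lam_emit * (1 + z) = 656.3 * (1 + 1.725) = 1788.4175

1788.4175 nm


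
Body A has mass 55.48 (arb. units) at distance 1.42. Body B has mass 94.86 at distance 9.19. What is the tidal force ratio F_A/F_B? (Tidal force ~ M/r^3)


Ratio = (M1/r1^3) / (M2/r2^3) = (55.48/1.42^3) / (94.86/9.19^3) = 158.5385

158.5385


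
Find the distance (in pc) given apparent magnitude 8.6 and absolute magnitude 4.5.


d = 10^((m - M + 5)/5) = 10^((8.6 - 4.5 + 5)/5) = 66.0693

66.0693 pc


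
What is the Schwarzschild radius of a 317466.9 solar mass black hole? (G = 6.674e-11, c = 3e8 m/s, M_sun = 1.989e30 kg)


M = 317466.9 * 1.989e30 kg = 6.314416641e+35 kg. rs = 2GM/c^2 = 2 * 6.674e-11 * 6.314416641e+35 / (3e8)^2 = 9.365e+08

9.365e+08 m


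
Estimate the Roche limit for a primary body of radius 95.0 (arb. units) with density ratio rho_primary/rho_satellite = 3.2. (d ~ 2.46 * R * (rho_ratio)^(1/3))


d_Roche = 2.46 * 95.0 * 3.2^(1/3) = 344.3833

344.3833


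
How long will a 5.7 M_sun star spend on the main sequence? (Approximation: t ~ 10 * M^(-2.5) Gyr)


t = 10 * M^(-2.5) = 10 * 5.7^(-2.5) = 0.1289

0.1289 Gyr


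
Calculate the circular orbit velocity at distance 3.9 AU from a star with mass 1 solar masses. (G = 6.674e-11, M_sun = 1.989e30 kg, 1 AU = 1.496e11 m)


v = sqrt(GM/r) = sqrt(6.674e-11 * 1.989e+30 / 5.834e+11) = 15083.8565

15083.8565 m/s


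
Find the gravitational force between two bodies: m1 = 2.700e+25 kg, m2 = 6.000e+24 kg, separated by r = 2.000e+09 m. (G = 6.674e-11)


F = G*m1*m2/r^2 = 6.674e-11 * 2.700e+25 * 6.000e+24 / (2.000e+09)^2 = 6.674e-11 * 1.620e+50 / 4.000e+18 = 2.703e+21

2.703e+21 N


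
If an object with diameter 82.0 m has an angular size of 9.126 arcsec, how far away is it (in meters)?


D = size / theta_rad, theta_rad = 9.126 * pi/(180*3600) = 4.424e-05, D = 1.853e+06

1.853e+06 m


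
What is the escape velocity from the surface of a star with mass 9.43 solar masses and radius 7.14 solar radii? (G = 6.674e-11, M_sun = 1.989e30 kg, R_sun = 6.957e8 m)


M = 9.43 * 1.989e30 kg = 1.875627e+31 kg; R = 7.14 * 6.957e8 m = 4.967298e+09 m. v_esc = sqrt(2GM/R) = sqrt(2 * 6.674e-11 * 1.875627e+31 / 4.967298e+09) = 709939.3185

709939.3185 m/s


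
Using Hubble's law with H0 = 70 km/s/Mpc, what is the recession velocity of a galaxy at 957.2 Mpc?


v = H0 * d = 70 * 957.2 = 67004.0

67004.0 km/s


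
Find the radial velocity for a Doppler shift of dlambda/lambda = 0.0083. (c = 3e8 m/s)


v = (dlambda/lambda) * c = 0.0083 * 3e8 = 2.490e+06

2.490e+06 m/s


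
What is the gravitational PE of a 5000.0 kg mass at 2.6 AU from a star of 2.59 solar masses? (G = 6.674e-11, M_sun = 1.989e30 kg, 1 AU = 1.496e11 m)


M = 2.59 * 1.989e30 kg = 5.15151e+30 kg; r = 2.6 AU * 1.496e11 m/AU = 3.8896e+11 m. U = -GM*m/r = -(6.674e-11 * 5.15151e+30 * 5000.0) / 3.8896e+11 = -4.420e+12

-4.420e+12 J


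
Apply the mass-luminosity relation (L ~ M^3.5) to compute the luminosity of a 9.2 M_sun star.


L/L_sun = (M/M_sun)^3.5 = 9.2^3.5 = 2361.8776

2361.8776 L_sun


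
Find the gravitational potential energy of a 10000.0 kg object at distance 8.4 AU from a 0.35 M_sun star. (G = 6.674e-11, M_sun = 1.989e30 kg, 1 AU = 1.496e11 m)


M = 0.35 * 1.989e30 kg = 6.9615e+29 kg; r = 8.4 AU * 1.496e11 m/AU = 1.25664e+12 m. U = -GM*m/r = -(6.674e-11 * 6.9615e+29 * 10000.0) / 1.25664e+12 = -3.697e+11

-3.697e+11 J


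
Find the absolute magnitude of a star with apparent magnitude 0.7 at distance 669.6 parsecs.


M = m - 5*log10(d) + 5 = 0.7 - 5*log10(669.6) + 5 = -8.4291

-8.4291


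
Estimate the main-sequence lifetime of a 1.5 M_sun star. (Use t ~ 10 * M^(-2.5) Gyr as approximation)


t = 10 * M^(-2.5) = 10 * 1.5^(-2.5) = 3.6289

3.6289 Gyr


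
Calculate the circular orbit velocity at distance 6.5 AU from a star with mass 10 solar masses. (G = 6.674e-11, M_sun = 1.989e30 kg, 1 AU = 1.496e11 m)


v = sqrt(GM/r) = sqrt(6.674e-11 * 1.989e+31 / 9.724e+11) = 36947.7518

36947.7518 m/s


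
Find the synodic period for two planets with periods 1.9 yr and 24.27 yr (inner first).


1/P_syn = |1/P1 - 1/P2| = |1/1.9 - 1/24.27| => P_syn = 2.0614

2.0614 years


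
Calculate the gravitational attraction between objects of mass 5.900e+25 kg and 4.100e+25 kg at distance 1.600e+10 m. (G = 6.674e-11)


F = G*m1*m2/r^2 = 6.674e-11 * 5.900e+25 * 4.100e+25 / (1.600e+10)^2 = 6.674e-11 * 2.419e+51 / 2.560e+20 = 6.306e+20

6.306e+20 N


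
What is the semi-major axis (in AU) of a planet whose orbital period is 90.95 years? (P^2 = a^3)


a = P^(2/3) = 90.95^(2/3) = 20.2241

20.2241 AU


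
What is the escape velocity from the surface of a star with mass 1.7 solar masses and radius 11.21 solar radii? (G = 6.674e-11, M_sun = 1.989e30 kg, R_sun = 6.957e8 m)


M = 1.7 * 1.989e30 kg = 3.3813e+30 kg; R = 11.21 * 6.957e8 m = 7.798797e+09 m. v_esc = sqrt(2GM/R) = sqrt(2 * 6.674e-11 * 3.3813e+30 / 7.798797e+09) = 240567.0504

240567.0504 m/s


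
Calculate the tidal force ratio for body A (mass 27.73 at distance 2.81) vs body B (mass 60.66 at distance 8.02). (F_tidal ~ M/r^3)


Ratio = (M1/r1^3) / (M2/r2^3) = (27.73/2.81^3) / (60.66/8.02^3) = 10.628

10.628


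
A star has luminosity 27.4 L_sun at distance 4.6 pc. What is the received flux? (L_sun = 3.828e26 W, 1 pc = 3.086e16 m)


F = L / (4*pi*d^2) = 1.049e+28 / (4*pi*(1.420e+17)^2) = 4.142e-08

4.142e-08 W/m^2


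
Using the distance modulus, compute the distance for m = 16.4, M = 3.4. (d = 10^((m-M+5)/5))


d = 10^((m - M + 5)/5) = 10^((16.4 - 3.4 + 5)/5) = 3981.0717

3981.0717 pc


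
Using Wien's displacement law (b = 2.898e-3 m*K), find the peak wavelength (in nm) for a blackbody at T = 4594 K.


lam_max = b / T = 2.898e-3 / 4594 = 6.308e-07 m = 630.8228 nm

630.8228 nm


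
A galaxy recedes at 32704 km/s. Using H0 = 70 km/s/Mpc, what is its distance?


d = v / H0 = 32704 / 70 = 467.2

467.2 Mpc


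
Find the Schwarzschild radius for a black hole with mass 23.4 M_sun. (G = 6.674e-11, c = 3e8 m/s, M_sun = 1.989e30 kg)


M = 23.4 * 1.989e30 kg = 4.65426e+31 kg. rs = 2GM/c^2 = 2 * 6.674e-11 * 4.65426e+31 / (3e8)^2 = 69027.8472

69027.8472 m


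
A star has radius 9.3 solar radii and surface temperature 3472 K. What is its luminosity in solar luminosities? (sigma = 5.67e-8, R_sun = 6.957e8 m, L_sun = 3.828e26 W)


R = 9.3 * 6.957e8 m = 6.47001e+09 m. L = 4*pi*R^2*sigma*T^4 = 4*pi*(6.47001e+09)^2 * 5.67e-8 * 3472^4 = 4.334327195e+27 W. L/L_sun = 4.334327195e+27 / 3.828e26 = 11.3227

11.3227 L_sun


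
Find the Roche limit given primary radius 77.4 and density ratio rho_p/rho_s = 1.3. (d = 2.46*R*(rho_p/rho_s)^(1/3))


d_Roche = 2.46 * 77.4 * 1.3^(1/3) = 207.8056

207.8056


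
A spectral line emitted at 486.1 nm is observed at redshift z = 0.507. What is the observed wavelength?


lam_obs = lam_emit * (1 + z) = 486.1 * (1 + 0.507) = 732.5527

732.5527 nm


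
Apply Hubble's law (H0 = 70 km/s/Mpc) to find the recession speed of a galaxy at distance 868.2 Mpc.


v = H0 * d = 70 * 868.2 = 60774.0

60774.0 km/s


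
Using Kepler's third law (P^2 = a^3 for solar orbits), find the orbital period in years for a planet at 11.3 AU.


P = a^(3/2) = 11.3^1.5 = 37.9855

37.9855 years
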